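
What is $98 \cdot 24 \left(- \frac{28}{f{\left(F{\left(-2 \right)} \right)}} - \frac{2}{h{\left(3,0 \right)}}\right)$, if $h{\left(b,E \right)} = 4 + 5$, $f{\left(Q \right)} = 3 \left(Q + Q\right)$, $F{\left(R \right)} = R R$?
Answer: $- \frac{9800}{3} \approx -3266.7$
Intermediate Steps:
$F{\left(R \right)} = R^{2}$
$f{\left(Q \right)} = 6 Q$ ($f{\left(Q \right)} = 3 \cdot 2 Q = 6 Q$)
$h{\left(b,E \right)} = 9$
$98 \cdot 24 \left(- \frac{28}{f{\left(F{\left(-2 \right)} \right)}} - \frac{2}{h{\left(3,0 \right)}}\right) = 98 \cdot 24 \left(- \frac{28}{6 \left(-2\right)^{2}} - \frac{2}{9}\right) = 2352 \left(- \frac{28}{6 \cdot 4} - \frac{2}{9}\right) = 2352 \left(- \frac{28}{24} - \frac{2}{9}\right) = 2352 \left(\left(-28\right) \frac{1}{24} - \frac{2}{9}\right) = 2352 \left(- \frac{7}{6} - \frac{2}{9}\right) = 2352 \left(- \frac{25}{18}\right) = - \frac{9800}{3}$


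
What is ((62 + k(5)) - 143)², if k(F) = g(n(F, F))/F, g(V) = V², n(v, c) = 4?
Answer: 151321/25 ≈ 6052.8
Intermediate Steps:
k(F) = 16/F (k(F) = 4²/F = 16/F)
((62 + k(5)) - 143)² = ((62 + 16/5) - 143)² = (326/5 - 143)² = (-389/5)² = 151321/25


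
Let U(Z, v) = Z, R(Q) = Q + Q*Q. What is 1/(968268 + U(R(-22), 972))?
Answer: 1/968730 ≈ 1.0323e-6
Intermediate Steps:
R(Q) = Q + Q**2
1/(968268 + U(R(-22), 972)) = 1/(968268 - 22*(1 - 22)) = 1/(968268 - 22*(-21)) = 1/(968268 + 462) = 1/968730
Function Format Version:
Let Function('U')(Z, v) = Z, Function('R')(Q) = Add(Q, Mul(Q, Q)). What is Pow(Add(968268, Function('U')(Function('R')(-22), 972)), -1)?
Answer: Rational(1, 968730) ≈ 1.0323e-6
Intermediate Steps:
Function('R')(Q) = Add(Q, Pow(Q, 2))
Pow(Add(968268, Function('U')(Function('R')(-22), 972)), -1) = Pow(Add(968268, Mul(-22, Add(1, -22))), -1) = Pow(Add(968268, Mul(-22, -21)), -1) = Pow(Add(968268, 462), -1) = Pow(968730, -1) = Rational(1, 968730)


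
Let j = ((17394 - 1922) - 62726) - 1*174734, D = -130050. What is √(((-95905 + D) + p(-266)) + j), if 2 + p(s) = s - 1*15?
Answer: I*√448226 ≈ 669.5*I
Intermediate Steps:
p(s) = -17 + s (p(s) = -2 + (s - 1*15) = -2 + (s - 15) = -2 + (-15 + s) = -17 + s)
j = -221988 (j = (15472 - 62726) - 174734 = -47254 - 174734 = -221988)
√(((-95905 + D) + p(-266)) + j) = √(((-95905 - 130050) + (-17 - 266)) - 221988) = √((-225955 - 283) - 221988) = √(-226238 - 221988) = √(-448226) = I*√448226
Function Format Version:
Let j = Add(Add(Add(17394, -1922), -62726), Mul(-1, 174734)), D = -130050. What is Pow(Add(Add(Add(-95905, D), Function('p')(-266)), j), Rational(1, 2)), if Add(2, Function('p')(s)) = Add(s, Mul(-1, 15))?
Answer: Mul(I, Pow(448226, Rational(1, 2))) ≈ Mul(669.50, I)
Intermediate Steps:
Function('p')(s) = Add(-17, s) (Function('p')(s) = Add(-2, Add(s, Mul(-1, 15))) = Add(-2, Add(s, -15)) = Add(-2, Add(-15, s)) = Add(-17, s))
j = -221988 (j = Add(Add(15472, -62726), -174734) = Add(-47254, -174734) = -221988)
Pow(Add(Add(Add(-95905, D), Function('p')(-266)), j), Rational(1, 2)) = Pow(Add(Add(Add(-95905, -130050), Add(-17, -266)), -221988), Rational(1, 2)) = Pow(Add(Add(-225955, -283), -221988), Rational(1, 2)) = Pow(Add(-226238, -221988), Rational(1, 2)) = Pow(-448226, Rational(1, 2)) = Mul(I, Pow(448226, Rational(1, 2)))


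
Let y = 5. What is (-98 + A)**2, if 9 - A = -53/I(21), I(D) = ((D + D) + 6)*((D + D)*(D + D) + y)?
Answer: 57109987123225/7210047744 ≈ 7920.9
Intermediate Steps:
I(D) = (5 + 4*D**2)*(6 + 2*D) (I(D) = ((D + D) + 6)*((D + D)*(D + D) + 5) = (2*D + 6)*((2*D)*(2*D) + 5) = (6 + 2*D)*(4*D**2 + 5) = (6 + 2*D)*(5 + 4*D**2) = (5 + 4*D**2)*(6 + 2*D))
A = 764261/84912 (A = 9 - (-53)/(30 + 8*21**3 + 10*21 + 24*21**2) = 9 - (-53)/(30 + 8*9261 + 210 + 24*441) = 9 - (-53)/(30 + 74088 + 210 + 10584) = 9 - (-53)/84912 = 9 - 1*(-53/84912) = 9 + 53/84912 = 764261/84912 ≈ 9.0006)
(-98 + A)**2 = (-98 + 764261/84912)**2 = (-7557115/84912)**2 = 57109987123225/7210047744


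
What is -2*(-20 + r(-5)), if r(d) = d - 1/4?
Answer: 101/2 ≈ 50.500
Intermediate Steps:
r(d) = -¼ + d (r(d) = d - 1*¼ = d - ¼ = -¼ + d)
-2*(-20 + r(-5)) = -2*(-20 + (-¼ - 5)) = -2*(-20 - 21/4) = -2*(-101/4) = 101/2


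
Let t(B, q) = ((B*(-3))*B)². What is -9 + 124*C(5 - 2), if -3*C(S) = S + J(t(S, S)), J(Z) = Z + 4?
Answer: -91291/3 ≈ -30430.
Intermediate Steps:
t(B, q) = 9*B⁴ (t(B, q) = ((-3*B)*B)² = (-3*B²)² = 9*B⁴)
J(Z) = 4 + Z
C(S) = -4/3 - 3*S⁴ - S/3 (C(S) = -(S + (4 + 9*S⁴))/3 = -(4 + S + 9*S⁴)/3 = -4/3 - 3*S⁴ - S/3)
-9 + 124*C(5 - 2) = -9 + 124*(-4/3 - 3*(5 - 2)⁴ - (5 - 2)/3) = -9 + 124*(-4/3 - 3*3⁴ - ⅓*3) = -9 + 124*(-4/3 - 3*81 - 1) = -9 + 124*(-4/3 - 243 - 1) = -9 + 124*(-736/3) = -9 - 91264/3 = -91291/3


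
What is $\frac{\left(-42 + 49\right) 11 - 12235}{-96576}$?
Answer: $\frac{6079}{48288} \approx 0.12589$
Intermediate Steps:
$\frac{\left(-42 + 49\right) 11 - 12235}{-96576} = \left(7 \cdot 11 - 12235\right) \left(- \frac{1}{96576}\right) = \left(77 - 12235\right) \left(- \frac{1}{96576}\right) = \left(-12158\right) \left(- \frac{1}{96576}\right) = \frac{6079}{48288}$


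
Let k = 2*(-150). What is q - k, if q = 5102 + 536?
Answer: 5938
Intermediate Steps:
k = -300
q = 5638
q - k = 5638 - 1*(-300) = 5638 + 300 = 5938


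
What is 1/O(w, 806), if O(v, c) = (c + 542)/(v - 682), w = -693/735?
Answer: -23903/47180 ≈ -0.50663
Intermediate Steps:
w = -33/35 (w = -693*1/735 = -33/35 ≈ -0.94286)
O(v, c) = (542 + c)/(-682 + v)
1/O(w, 806) = 1/((542 + 806)/(-682 - 33/35)) = 1/(1348/(-23903/35)) = 1/(-35/23903*1348) = 1/(-47180/23903) = -23903/47180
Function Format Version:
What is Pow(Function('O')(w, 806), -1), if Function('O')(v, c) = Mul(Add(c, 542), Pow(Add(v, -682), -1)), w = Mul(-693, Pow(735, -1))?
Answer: Rational(-23903, 47180) ≈ -0.50663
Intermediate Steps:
w = Rational(-33, 35) (w = Mul(-693, Rational(1, 735)) = Rational(-33, 35) ≈ -0.94286)
Function('O')(v, c) = Mul(Pow(Add(-682, v), -1), Add(542, c)) (Function('O')(v, c) = Mul(Add(542, c), Pow(Add(-682, v), -1)) = Mul(Pow(Add(-682, v), -1), Add(542, c)))
Pow(Function('O')(w, 806), -1) = Pow(Mul(Pow(Add(-682, Rational(-33, 35)), -1), Add(542, 806)), -1) = Pow(Mul(Pow(Rational(-23903, 35), -1), 1348), -1) = Pow(Mul(Rational(-35, 23903), 1348), -1) = Pow(Rational(-47180, 23903), -1) = Rational(-23903, 47180)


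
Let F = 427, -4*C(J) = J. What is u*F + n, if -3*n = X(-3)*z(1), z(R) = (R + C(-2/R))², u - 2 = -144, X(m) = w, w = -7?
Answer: -242515/4 ≈ -60629.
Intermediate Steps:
C(J) = -J/4
X(m) = -7
u = -142 (u = 2 - 144 = -142)
z(R) = (R + 1/(2*R))² (z(R) = (R - (-1)/(2*R))² = (R + 1/(2*R))²)
n = 21/4 (n = -(-7)*(¼)*(1 + 2*1²)²/1²/3 = -(-7)*(¼)*1*(1 + 2*1)²/3 = -(-7)*(¼)*1*(1 + 2)²/3 = -(-7)*(¼)*1*3²/3 = -(-7)*(¼)*1*9/3 = -(-7)*9/(3*4) = -⅓*(-63/4) = 21/4 ≈ 5.2500)
u*F + n = -142*427 + 21/4 = -60634 + 21/4 = -242515/4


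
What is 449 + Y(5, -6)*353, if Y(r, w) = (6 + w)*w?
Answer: 449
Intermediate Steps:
Y(r, w) = w*(6 + w)
449 + Y(5, -6)*353 = 449 - 6*(6 - 6)*353 = 449 - 6*0*353 = 449 + 0*353 = 449 + 0 = 449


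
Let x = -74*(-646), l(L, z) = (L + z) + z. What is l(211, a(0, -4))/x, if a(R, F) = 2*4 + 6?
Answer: 239/47804 ≈ 0.0049996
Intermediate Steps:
a(R, F) = 14 (a(R, F) = 8 + 6 = 14)
l(L, z) = L + 2*z
x = 47804
l(211, a(0, -4))/x = (211 + 2*14)/47804 = (211 + 28)*(1/47804) = 239*(1/47804) = 239/47804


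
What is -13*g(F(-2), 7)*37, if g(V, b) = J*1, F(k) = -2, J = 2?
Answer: -962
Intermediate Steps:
g(V, b) = 2 (g(V, b) = 2*1 = 2)
-13*g(F(-2), 7)*37 = -13*2*37 = -26*37 = -962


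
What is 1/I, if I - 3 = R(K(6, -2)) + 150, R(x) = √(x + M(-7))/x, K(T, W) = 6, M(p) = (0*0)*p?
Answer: 918/140453 - √6/140453 ≈ 0.0065186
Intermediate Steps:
M(p) = 0 (M(p) = 0*p = 0)
R(x) = x^(-½) (R(x) = √(x + 0)/x = √x/x = x^(-½))
I = 153 + √6/6 (I = 3 + (6^(-½) + 150) = 3 + (√6/6 + 150) = 3 + (150 + √6/6) = 153 + √6/6 ≈ 153.41)
1/I = 1/(153 + √6/6)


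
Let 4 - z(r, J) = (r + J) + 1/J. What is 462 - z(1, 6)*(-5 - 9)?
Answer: 1253/3 ≈ 417.67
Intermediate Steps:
z(r, J) = 4 - J - r - 1/J (z(r, J) = 4 - ((r + J) + 1/J) = 4 - ((J + r) + 1/J) = 4 - (J + r + 1/J) = 4 + (-J - r - 1/J) = 4 - J - r - 1/J)
462 - z(1, 6)*(-5 - 9) = 462 - (4 - 1*6 - 1*1 - 1/6)*(-5 - 9) = 462 - (4 - 6 - 1 - 1*⅙)*(-14) = 462 - (4 - 6 - 1 - ⅙)*(-14) = 462 - (-19)*(-14)/6 = 462 - 1*133/3 = 462 - 133/3 = 1253/3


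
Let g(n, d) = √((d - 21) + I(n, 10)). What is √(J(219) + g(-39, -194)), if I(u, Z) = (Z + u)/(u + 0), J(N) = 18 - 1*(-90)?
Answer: √(164268 + 78*I*√81471)/39 ≈ 10.416 + 0.70264*I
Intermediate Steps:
J(N) = 108 (J(N) = 18 + 90 = 108)
I(u, Z) = (Z + u)/u
g(n, d) = √(-21 + d + (10 + n)/n) (g(n, d) = √((d - 21) + (10 + n)/n) = √((-21 + d) + (10 + n)/n) = √(-21 + d + (10 + n)/n))
√(J(219) + g(-39, -194)) = √(108 + √(-20 - 194 + 10/(-39))) = √(108 + √(-20 - 194 + 10*(-1/39))) = √(108 + √(-20 - 194 - 10/39)) = √(108 + √(-8356/39)) = √(108 + 2*I*√81471/39)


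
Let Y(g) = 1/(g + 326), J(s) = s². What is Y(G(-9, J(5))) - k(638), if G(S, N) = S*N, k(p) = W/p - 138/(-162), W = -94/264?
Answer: -64410589/76552344 ≈ -0.84139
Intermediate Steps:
W = -47/132 (W = -94*1/264 = -47/132 ≈ -0.35606)
k(p) = 23/27 - 47/(132*p) (k(p) = -47/(132*p) - 138/(-162) = -47/(132*p) - 138*(-1/162) = -47/(132*p) + 23/27 = 23/27 - 47/(132*p))
G(S, N) = N*S
Y(g) = 1/(326 + g)
Y(G(-9, J(5))) - k(638) = 1/(326 + 5²*(-9)) - (-423 + 1012*638)/(1188*638) = 1/(326 + 25*(-9)) - (-423 + 645656)/(1188*638) = 1/(326 - 225) - 645233/(1188*638) = 1/101 - 1*645233/757944 = 1/101 - 645233/757944 = -64410589/76552344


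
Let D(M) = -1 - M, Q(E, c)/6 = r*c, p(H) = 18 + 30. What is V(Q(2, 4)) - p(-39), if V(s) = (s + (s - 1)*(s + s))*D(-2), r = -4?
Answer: 18480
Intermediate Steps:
p(H) = 48
Q(E, c) = -24*c (Q(E, c) = 6*(-4*c) = -24*c)
V(s) = s + 2*s*(-1 + s) (V(s) = (s + (s - 1)*(s + s))*(-1 - 1*(-2)) = (s + (-1 + s)*(2*s))*(-1 + 2) = (s + 2*s*(-1 + s))*1 = s + 2*s*(-1 + s))
V(Q(2, 4)) - p(-39) = (-24*4)*(-1 + 2*(-24*4)) - 1*48 = -96*(-1 + 2*(-96)) - 48 = -96*(-1 - 192) - 48 = -96*(-193) - 48 = 18528 - 48 = 18480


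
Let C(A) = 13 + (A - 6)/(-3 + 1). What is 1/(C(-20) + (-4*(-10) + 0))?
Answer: 1/66 ≈ 0.015152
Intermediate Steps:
C(A) = 16 - A/2 (C(A) = 13 + (-6 + A)/(-2) = 13 + (-6 + A)*(-½) = 13 + (3 - A/2) = 16 - A/2)
1/(C(-20) + (-4*(-10) + 0)) = 1/((16 - ½*(-20)) + (-4*(-10) + 0)) = 1/((16 + 10) + (40 + 0)) = 1/(26 + 40) = 1/66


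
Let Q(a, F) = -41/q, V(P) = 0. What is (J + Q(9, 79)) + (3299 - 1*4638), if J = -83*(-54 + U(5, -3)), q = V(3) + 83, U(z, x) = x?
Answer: 281495/83 ≈ 3391.5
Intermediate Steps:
q = 83 (q = 0 + 83 = 83)
J = 4731 (J = -83*(-54 - 3) = -83*(-57) = 4731)
Q(a, F) = -41/83
(J + Q(9, 79)) + (3299 - 1*4638) = (4731 - 41/83) + (3299 - 1*4638) = 392632/83 + (3299 - 4638) = 392632/83 - 1339 = 281495/83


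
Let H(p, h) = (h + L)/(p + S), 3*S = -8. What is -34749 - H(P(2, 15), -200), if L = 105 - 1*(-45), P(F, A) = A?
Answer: -1285563/37 ≈ -34745.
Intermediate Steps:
S = -8/3 (S = (1/3)*(-8) = -8/3 ≈ -2.6667)
L = 150 (L = 105 + 45 = 150)
H(p, h) = (150 + h)/(-8/3 + p) (H(p, h) = (h + 150)/(p - 8/3) = (150 + h)/(-8/3 + p))
-34749 - H(P(2, 15), -200) = -34749 - 3*(150 - 200)/(-8 + 3*15) = -34749 - 3*(-50)/(-8 + 45) = -34749 - 3*(-50)/37 = -34749 - 1*(-150/37) = -34749 + 150/37 = -1285563/37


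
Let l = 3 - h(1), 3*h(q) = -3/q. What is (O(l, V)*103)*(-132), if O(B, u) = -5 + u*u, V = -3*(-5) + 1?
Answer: -3412596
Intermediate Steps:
h(q) = -1/q (h(q) = (-3/q)/3 = -1/q)
l = 4 (l = 3 - (-1)/1 = 3 - (-1) = 3 - 1*(-1) = 3 + 1 = 4)
V = 16 (V = 15 + 1 = 16)
O(B, u) = -5 + u²
(O(l, V)*103)*(-132) = ((-5 + 16²)*103)*(-132) = ((-5 + 256)*103)*(-132) = (251*103)*(-132) = 25853*(-132) = -3412596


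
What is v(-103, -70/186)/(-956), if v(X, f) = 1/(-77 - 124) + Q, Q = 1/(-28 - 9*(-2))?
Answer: 211/1921560 ≈ 0.00010981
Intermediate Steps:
Q = -⅒ (Q = 1/(-28 + 18) = 1/(-10) = -⅒ ≈ -0.10000)
v(X, f) = -211/2010 (v(X, f) = 1/(-77 - 124) - ⅒ = 1/(-201) - ⅒ = -1/201 - ⅒ = -211/2010)
v(-103, -70/186)/(-956) = -211/2010/(-956) = -211/2010*(-1/956) = 211/1921560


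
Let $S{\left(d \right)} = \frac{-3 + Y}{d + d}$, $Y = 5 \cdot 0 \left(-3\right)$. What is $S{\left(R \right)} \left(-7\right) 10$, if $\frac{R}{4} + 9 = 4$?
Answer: $- \frac{21}{4} \approx -5.25$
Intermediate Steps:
$R = -20$ ($R = -36 + 4 \cdot 4 = -36 + 16 = -20$)
$Y = 0$ ($Y = 0 \left(-3\right) = 0$)
$S{\left(d \right)} = - \frac{3}{2 d}$ ($S{\left(d \right)} = \frac{-3 + 0}{d + d} = - \frac{3}{2 d}$)
$S{\left(R \right)} \left(-7\right) 10 = - \frac{3}{2 \left(-20\right)} \left(-7\right) 10 = \left(- \frac{3}{2}\right) \left(- \frac{1}{20}\right) \left(-7\right) 10 = \frac{3}{40} \left(-7\right) 10 = \left(- \frac{21}{40}\right) 10 = - \frac{21}{4}$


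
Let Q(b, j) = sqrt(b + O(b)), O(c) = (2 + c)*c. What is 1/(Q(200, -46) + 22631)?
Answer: 3233/73160223 - 10*sqrt(406)/512121561 ≈ 4.3797e-5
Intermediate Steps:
O(c) = c*(2 + c)
Q(b, j) = sqrt(b + b*(2 + b))
1/(Q(200, -46) + 22631) = 1/(sqrt(200*(3 + 200)) + 22631) = 1/(sqrt(200*203) + 22631) = 1/(sqrt(40600) + 22631) = 1/(10*sqrt(406) + 22631) = 1/(22631 + 10*sqrt(406))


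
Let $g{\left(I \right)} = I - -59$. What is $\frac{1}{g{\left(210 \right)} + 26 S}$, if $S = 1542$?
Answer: $\frac{1}{40361} \approx 2.4776 \cdot 10^{-5}$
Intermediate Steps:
$g{\left(I \right)} = 59 + I$ ($g{\left(I \right)} = I + 59 = 59 + I$)
$\frac{1}{g{\left(210 \right)} + 26 S} = \frac{1}{\left(59 + 210\right) + 26 \cdot 1542} = \frac{1}{269 + 40092} = \frac{1}{40361}$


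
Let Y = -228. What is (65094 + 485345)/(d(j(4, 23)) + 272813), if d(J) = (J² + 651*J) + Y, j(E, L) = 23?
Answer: 550439/288087 ≈ 1.9107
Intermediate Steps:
d(J) = -228 + J² + 651*J (d(J) = (J² + 651*J) - 228 = -228 + J² + 651*J)
(65094 + 485345)/(d(j(4, 23)) + 272813) = (65094 + 485345)/((-228 + 23² + 651*23) + 272813) = 550439/((-228 + 529 + 14973) + 272813) = 550439/(15274 + 272813) = 550439/288087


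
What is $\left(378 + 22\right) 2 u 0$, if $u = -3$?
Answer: $0$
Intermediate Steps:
$\left(378 + 22\right) 2 u 0 = \left(378 + 22\right) 2 \left(-3\right) 0 = 400 \left(\left(-6\right) 0\right) = 400 \cdot 0 = 0$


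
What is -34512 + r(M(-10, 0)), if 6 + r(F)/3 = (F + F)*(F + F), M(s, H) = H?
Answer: -34530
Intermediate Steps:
r(F) = -18 + 12*F² (r(F) = -18 + 3*((F + F)*(F + F)) = -18 + 3*((2*F)*(2*F)) = -18 + 3*(4*F²) = -18 + 12*F²)
-34512 + r(M(-10, 0)) = -34512 + (-18 + 12*0²) = -34512 + (-18 + 12*0) = -34512 + (-18 + 0) = -34512 - 18 = -34530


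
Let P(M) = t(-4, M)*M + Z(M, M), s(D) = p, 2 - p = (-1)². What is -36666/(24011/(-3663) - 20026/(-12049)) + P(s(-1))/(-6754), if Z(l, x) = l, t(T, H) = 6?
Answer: 10929805998200761/1458548594954 ≈ 7493.6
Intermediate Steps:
p = 1 (p = 2 - 1*(-1)² = 2 - 1*1 = 2 - 1 = 1)
s(D) = 1
P(M) = 7*M (P(M) = 6*M + M = 7*M)
-36666/(24011/(-3663) - 20026/(-12049)) + P(s(-1))/(-6754) = -36666/(24011/(-3663) - 20026/(-12049)) + (7*1)/(-6754) = -36666/(24011*(-1/3663) - 20026*(-1/12049)) + 7*(-1/6754) = -36666/(-24011/3663 + 20026/12049) - 7/6754 = -36666/(-215953301/44135487) - 7/6754 = -36666*(-44135487/215953301) - 7/6754 = 1618271766342/215953301 - 7/6754 = 10929805998200761/1458548594954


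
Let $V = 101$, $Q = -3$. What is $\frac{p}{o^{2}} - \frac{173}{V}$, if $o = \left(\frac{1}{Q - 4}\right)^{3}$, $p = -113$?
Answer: $- \frac{1342728210}{101} \approx -1.3294 \cdot 10^{7}$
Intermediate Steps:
$o = - \frac{1}{343}$ ($o = \left(\frac{1}{-3 - 4}\right)^{3} = \left(\frac{1}{-7}\right)^{3} = \left(- \frac{1}{7}\right)^{3} = - \frac{1}{343} \approx -0.0029155$)
$\frac{p}{o^{2}} - \frac{173}{V} = - \frac{113}{\left(- \frac{1}{343}\right)^{2}} - \frac{173}{101} = - 113 \frac{1}{\frac{1}{117649}} - \frac{173}{101} = \left(-113\right) 117649 - \frac{173}{101} = -13294337 - \frac{173}{101} = - \frac{1342728210}{101}$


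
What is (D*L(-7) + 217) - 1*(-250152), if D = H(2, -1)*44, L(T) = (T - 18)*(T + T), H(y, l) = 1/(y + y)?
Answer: 254219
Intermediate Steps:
H(y, l) = 1/(2*y)
L(T) = 2*T*(-18 + T) (L(T) = (-18 + T)*(2*T) = 2*T*(-18 + T))
D = 11 (D = ((½)/2)*44 = ((½)*(½))*44 = (¼)*44 = 11)
(D*L(-7) + 217) - 1*(-250152) = (11*(2*(-7)*(-18 - 7)) + 217) - 1*(-250152) = (11*(2*(-7)*(-25)) + 217) + 250152 = (11*350 + 217) + 250152 = (3850 + 217) + 250152 = 4067 + 250152 = 254219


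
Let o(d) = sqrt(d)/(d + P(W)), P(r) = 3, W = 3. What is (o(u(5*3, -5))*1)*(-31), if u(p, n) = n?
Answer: 31*I*sqrt(5)/2 ≈ 34.659*I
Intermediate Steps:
o(d) = sqrt(d)/(3 + d) (o(d) = sqrt(d)/(d + 3) = sqrt(d)/(3 + d))
(o(u(5*3, -5))*1)*(-31) = ((sqrt(-5)/(3 - 5))*1)*(-31) = (((I*sqrt(5))/(-2))*1)*(-31) = (((I*sqrt(5))*(-1/2))*1)*(-31) = (-I*sqrt(5)/2*1)*(-31) = -I*sqrt(5)/2*(-31) = 31*I*sqrt(5)/2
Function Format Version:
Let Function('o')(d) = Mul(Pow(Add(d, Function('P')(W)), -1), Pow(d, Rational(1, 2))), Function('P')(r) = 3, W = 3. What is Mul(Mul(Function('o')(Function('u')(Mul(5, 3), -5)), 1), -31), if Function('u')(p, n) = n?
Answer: Mul(Rational(31, 2), I, Pow(5, Rational(1, 2))) ≈ Mul(34.659, I)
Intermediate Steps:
Function('o')(d) = Mul(Pow(d, Rational(1, 2)), Pow(Add(3, d), -1)) (Function('o')(d) = Mul(Pow(Add(d, 3), -1), Pow(d, Rational(1, 2))) = Mul(Pow(Add(3, d), -1), Pow(d, Rational(1, 2))) = Mul(Pow(d, Rational(1, 2)), Pow(Add(3, d), -1)))
Mul(Mul(Function('o')(Function('u')(Mul(5, 3), -5)), 1), -31) = Mul(Mul(Mul(Pow(-5, Rational(1, 2)), Pow(Add(3, -5), -1)), 1), -31) = Mul(Mul(Mul(Mul(I, Pow(5, Rational(1, 2))), Pow(-2, -1)), 1), -31) = Mul(Mul(Mul(Mul(I, Pow(5, Rational(1, 2))), Rational(-1, 2)), 1), -31) = Mul(Mul(Mul(Rational(-1, 2), I, Pow(5, Rational(1, 2))), 1), -31) = Mul(Mul(Rational(-1, 2), I, Pow(5, Rational(1, 2))), -31) = Mul(Rational(31, 2), I, Pow(5, Rational(1, 2)))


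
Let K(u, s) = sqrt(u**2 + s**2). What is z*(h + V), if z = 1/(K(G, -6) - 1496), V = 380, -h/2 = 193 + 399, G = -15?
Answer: 1202784/2237755 + 2412*sqrt(29)/2237755 ≈ 0.54330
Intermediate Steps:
h = -1184 (h = -2*(193 + 399) = -2*592 = -1184)
K(u, s) = sqrt(s**2 + u**2)
z = 1/(-1496 + 3*sqrt(29)) (z = 1/(sqrt((-6)**2 + (-15)**2) - 1496) = 1/(sqrt(36 + 225) - 1496) = 1/(sqrt(261) - 1496) = 1/(3*sqrt(29) - 1496) = 1/(-1496 + 3*sqrt(29)) ≈ -0.00067575)
z*(h + V) = (-1496/2237755 - 3*sqrt(29)/2237755)*(-1184 + 380) = (-1496/2237755 - 3*sqrt(29)/2237755)*(-804) = 1202784/2237755 + 2412*sqrt(29)/2237755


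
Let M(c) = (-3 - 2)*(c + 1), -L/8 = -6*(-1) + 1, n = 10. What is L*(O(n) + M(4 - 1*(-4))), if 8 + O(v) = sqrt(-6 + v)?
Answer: 2856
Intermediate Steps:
O(v) = -8 + sqrt(-6 + v)
L = -56 (L = -8*(-6*(-1) + 1) = -8*(6 + 1) = -8*7 = -56)
M(c) = -5 - 5*c (M(c) = -5*(1 + c) = -5 - 5*c)
L*(O(n) + M(4 - 1*(-4))) = -56*((-8 + sqrt(-6 + 10)) + (-5 - 5*(4 - 1*(-4)))) = -56*((-8 + sqrt(4)) + (-5 - 5*(4 + 4))) = -56*((-8 + 2) + (-5 - 5*8)) = -56*(-6 + (-5 - 40)) = -56*(-6 - 45) = -56*(-51) = 2856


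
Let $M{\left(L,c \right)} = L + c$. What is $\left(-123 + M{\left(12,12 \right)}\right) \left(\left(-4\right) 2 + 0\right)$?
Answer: $792$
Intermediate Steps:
$\left(-123 + M{\left(12,12 \right)}\right) \left(\left(-4\right) 2 + 0\right) = \left(-123 + \left(12 + 12\right)\right) \left(\left(-4\right) 2 + 0\right) = \left(-123 + 24\right) \left(-8 + 0\right) = \left(-99\right) \left(-8\right) = 792$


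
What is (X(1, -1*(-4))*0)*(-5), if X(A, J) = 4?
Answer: 0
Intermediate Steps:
(X(1, -1*(-4))*0)*(-5) = (4*0)*(-5) = 0*(-5) = 0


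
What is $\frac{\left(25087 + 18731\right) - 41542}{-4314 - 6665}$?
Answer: $- \frac{2276}{10979} \approx -0.2073$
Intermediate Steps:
$\frac{\left(25087 + 18731\right) - 41542}{-4314 - 6665} = \frac{43818 - 41542}{-10979} = 2276 \left(- \frac{1}{10979}\right) = - \frac{2276}{10979}$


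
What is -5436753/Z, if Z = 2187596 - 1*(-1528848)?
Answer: -5436753/3716444 ≈ -1.4629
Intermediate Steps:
Z = 3716444 (Z = 2187596 + 1528848 = 3716444)
-5436753/Z = -5436753/3716444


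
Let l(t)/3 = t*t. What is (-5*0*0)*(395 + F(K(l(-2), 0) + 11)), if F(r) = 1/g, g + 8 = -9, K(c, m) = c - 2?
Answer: 0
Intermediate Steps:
l(t) = 3*t**2 (l(t) = 3*(t*t) = 3*t**2)
K(c, m) = -2 + c
g = -17 (g = -8 - 9 = -17)
F(r) = -1/17 (F(r) = 1/(-17) = -1/17)
(-5*0*0)*(395 + F(K(l(-2), 0) + 11)) = (-5*0*0)*(395 - 1/17) = (0*0)*(6714/17) = 0*(6714/17) = 0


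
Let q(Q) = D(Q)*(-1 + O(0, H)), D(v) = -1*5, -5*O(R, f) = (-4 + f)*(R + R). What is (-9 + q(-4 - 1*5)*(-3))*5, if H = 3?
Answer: -120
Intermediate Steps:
O(R, f) = -2*R*(-4 + f)/5 (O(R, f) = -(-4 + f)*(R + R)/5 = -(-4 + f)*2*R/5 = -2*R*(-4 + f)/5)
D(v) = -5
q(Q) = 5 (q(Q) = -5*(-1 + (⅖)*0*(4 - 1*3)) = -5*(-1 + (⅖)*0*(4 - 3)) = -5*(-1 + (⅖)*0*1) = -5*(-1 + 0) = -5*(-1) = 5)
(-9 + q(-4 - 1*5)*(-3))*5 = (-9 + 5*(-3))*5 = (-9 - 15)*5 = -24*5 = -120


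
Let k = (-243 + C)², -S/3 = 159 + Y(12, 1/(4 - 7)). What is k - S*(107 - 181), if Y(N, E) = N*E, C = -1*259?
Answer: 217594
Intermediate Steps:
C = -259
Y(N, E) = E*N
S = -465 (S = -3*(159 + 12/(4 - 7)) = -3*(159 + 12/(-3)) = -3*(159 - ⅓*12) = -3*(159 - 4) = -3*155 = -465)
k = 252004 (k = (-243 - 259)² = (-502)² = 252004)
k - S*(107 - 181) = 252004 - (-465)*(107 - 181) = 252004 - (-465)*(-74) = 252004 - 1*34410 = 252004 - 34410 = 217594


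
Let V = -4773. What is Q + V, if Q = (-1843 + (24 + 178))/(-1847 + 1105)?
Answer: -3539925/742 ≈ -4770.8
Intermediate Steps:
Q = 1641/742 (Q = (-1843 + 202)/(-742) = -1641*(-1/742) = 1641/742 ≈ 2.2116)
Q + V = 1641/742 - 4773 = -3539925/742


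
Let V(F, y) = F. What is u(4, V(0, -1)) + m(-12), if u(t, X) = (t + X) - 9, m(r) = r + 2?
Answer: -15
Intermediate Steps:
m(r) = 2 + r
u(t, X) = -9 + X + t (u(t, X) = (X + t) - 9 = -9 + X + t)
u(4, V(0, -1)) + m(-12) = (-9 + 0 + 4) + (2 - 12) = -5 - 10 = -15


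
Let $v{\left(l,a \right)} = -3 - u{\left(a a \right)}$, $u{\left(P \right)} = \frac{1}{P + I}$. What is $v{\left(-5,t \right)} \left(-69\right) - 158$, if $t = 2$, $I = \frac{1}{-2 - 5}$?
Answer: $\frac{602}{9} \approx 66.889$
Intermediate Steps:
$I = - \frac{1}{7}$ ($I = \frac{1}{-7} = - \frac{1}{7} \approx -0.14286$)
$u{\left(P \right)} = \frac{1}{- \frac{1}{7} + P}$ ($u{\left(P \right)} = \frac{1}{P - \frac{1}{7}} = \frac{1}{- \frac{1}{7} + P}$)
$v{\left(l,a \right)} = -3 - \frac{7}{-1 + 7 a^{2}}$ ($v{\left(l,a \right)} = -3 - \frac{7}{-1 + 7 a a} = -3 - \frac{7}{-1 + 7 a^{2}}$)
$v{\left(-5,t \right)} \left(-69\right) - 158 = \frac{-4 - 21 \cdot 2^{2}}{-1 + 7 \cdot 2^{2}} \left(-69\right) - 158 = \frac{-4 - 84}{-1 + 7 \cdot 4} \left(-69\right) - 158 = \frac{-4 - 84}{-1 + 28} \left(-69\right) - 158 = \frac{1}{27} \left(-88\right) \left(-69\right) - 158 = \left(- \frac{88}{27}\right) \left(-69\right) - 158 = \frac{2024}{9} - 158 = \frac{602}{9}$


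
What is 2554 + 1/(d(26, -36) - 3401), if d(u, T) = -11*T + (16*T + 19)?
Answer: 9097347/3562 ≈ 2554.0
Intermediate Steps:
d(u, T) = 19 + 5*T (d(u, T) = -11*T + (19 + 16*T) = 19 + 5*T)
2554 + 1/(d(26, -36) - 3401) = 2554 + 1/((19 + 5*(-36)) - 3401) = 2554 + 1/((19 - 180) - 3401) = 2554 + 1/(-161 - 3401) = 2554 + 1/(-3562) = 2554 - 1/3562 = 9097347/3562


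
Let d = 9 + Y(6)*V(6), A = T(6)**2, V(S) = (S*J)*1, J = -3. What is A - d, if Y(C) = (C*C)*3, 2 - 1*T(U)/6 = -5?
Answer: 3699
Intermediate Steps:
T(U) = 42 (T(U) = 12 - 6*(-5) = 12 + 30 = 42)
Y(C) = 3*C**2 (Y(C) = C**2*3 = 3*C**2)
V(S) = -3*S (V(S) = (S*(-3))*1 = -3*S*1 = -3*S)
A = 1764 (A = 42**2 = 1764)
d = -1935 (d = 9 + (3*6**2)*(-3*6) = 9 + (3*36)*(-18) = 9 + 108*(-18) = 9 - 1944 = -1935)
A - d = 1764 - 1*(-1935) = 1764 + 1935 = 3699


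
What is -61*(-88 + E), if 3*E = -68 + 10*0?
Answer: 20252/3 ≈ 6750.7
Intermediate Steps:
E = -68/3 (E = (-68 + 10*0)/3 = (-68 + 0)/3 = (⅓)*(-68) = -68/3 ≈ -22.667)
-61*(-88 + E) = -61*(-88 - 68/3) = -61*(-332/3) = 20252/3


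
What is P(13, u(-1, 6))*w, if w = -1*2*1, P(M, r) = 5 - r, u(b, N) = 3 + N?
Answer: 8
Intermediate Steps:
w = -2 (w = -2*1 = -2)
P(13, u(-1, 6))*w = (5 - (3 + 6))*(-2) = (5 - 1*9)*(-2) = (5 - 9)*(-2) = -4*(-2) = 8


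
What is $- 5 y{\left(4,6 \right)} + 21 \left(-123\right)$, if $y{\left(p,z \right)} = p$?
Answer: $-2603$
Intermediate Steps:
$- 5 y{\left(4,6 \right)} + 21 \left(-123\right) = \left(-5\right) 4 + 21 \left(-123\right) = -20 - 2583 = -2603$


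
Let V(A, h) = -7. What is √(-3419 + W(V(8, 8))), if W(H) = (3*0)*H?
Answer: I*√3419 ≈ 58.472*I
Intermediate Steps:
W(H) = 0 (W(H) = 0*H = 0)
√(-3419 + W(V(8, 8))) = √(-3419 + 0) = √(-3419) = I*√3419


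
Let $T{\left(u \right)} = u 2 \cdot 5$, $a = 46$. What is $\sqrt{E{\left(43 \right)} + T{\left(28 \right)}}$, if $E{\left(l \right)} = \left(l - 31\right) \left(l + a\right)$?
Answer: $2 \sqrt{337} \approx 36.715$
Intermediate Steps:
$E{\left(l \right)} = \left(-31 + l\right) \left(46 + l\right)$ ($E{\left(l \right)} = \left(l - 31\right) \left(l + 46\right) = \left(-31 + l\right) \left(46 + l\right)$)
$T{\left(u \right)} = 10 u$ ($T{\left(u \right)} = 2 u 5 = 10 u$)
$\sqrt{E{\left(43 \right)} + T{\left(28 \right)}} = \sqrt{\left(-1426 + 43^{2} + 15 \cdot 43\right) + 10 \cdot 28} = \sqrt{\left(-1426 + 1849 + 645\right) + 280} = \sqrt{1068 + 280} = \sqrt{1348} = 2 \sqrt{337}$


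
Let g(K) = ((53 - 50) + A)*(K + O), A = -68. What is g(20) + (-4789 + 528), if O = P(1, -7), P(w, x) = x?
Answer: -5106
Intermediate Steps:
O = -7
g(K) = 455 - 65*K (g(K) = ((53 - 50) - 68)*(K - 7) = (3 - 68)*(-7 + K) = -65*(-7 + K) = 455 - 65*K)
g(20) + (-4789 + 528) = (455 - 65*20) + (-4789 + 528) = (455 - 1300) - 4261 = -845 - 4261 = -5106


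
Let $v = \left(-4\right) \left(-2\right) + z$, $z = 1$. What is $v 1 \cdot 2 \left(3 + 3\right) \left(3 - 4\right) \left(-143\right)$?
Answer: $15444$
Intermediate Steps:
$v = 9$ ($v = \left(-4\right) \left(-2\right) + 1 = 8 + 1 = 9$)
$v 1 \cdot 2 \left(3 + 3\right) \left(3 - 4\right) \left(-143\right) = 9 \cdot 1 \cdot 2 \left(3 + 3\right) \left(3 - 4\right) \left(-143\right) = 9 \cdot 2 \cdot 6 \left(-1\right) \left(-143\right) = 18 \left(-6\right) \left(-143\right) = \left(-108\right) \left(-143\right) = 15444$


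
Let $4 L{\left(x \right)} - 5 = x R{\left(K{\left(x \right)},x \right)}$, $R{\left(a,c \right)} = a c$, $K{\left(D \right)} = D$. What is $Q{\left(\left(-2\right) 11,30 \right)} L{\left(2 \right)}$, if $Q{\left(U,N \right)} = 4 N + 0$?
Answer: $390$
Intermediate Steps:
$L{\left(x \right)} = \frac{5}{4} + \frac{x^{3}}{4}$ ($L{\left(x \right)} = \frac{5}{4} + \frac{x x x}{4} = \frac{5}{4} + \frac{x x^{2}}{4} = \frac{5}{4} + \frac{x^{3}}{4}$)
$Q{\left(U,N \right)} = 4 N$
$Q{\left(\left(-2\right) 11,30 \right)} L{\left(2 \right)} = 4 \cdot 30 \left(\frac{5}{4} + \frac{2^{3}}{4}\right) = 120 \left(\frac{5}{4} + \frac{1}{4} \cdot 8\right) = 120 \left(\frac{5}{4} + 2\right) = 120 \cdot \frac{13}{4} = 390$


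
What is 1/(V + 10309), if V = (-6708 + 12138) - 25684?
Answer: -1/9945 ≈ -0.00010055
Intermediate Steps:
V = -20254 (V = 5430 - 25684 = -20254)
1/(V + 10309) = 1/(-20254 + 10309) = 1/(-9945) = -1/9945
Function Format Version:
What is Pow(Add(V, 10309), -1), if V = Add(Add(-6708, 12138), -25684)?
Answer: Rational(-1, 9945) ≈ -0.00010055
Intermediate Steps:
V = -20254 (V = Add(5430, -25684) = -20254)
Pow(Add(V, 10309), -1) = Pow(Add(-20254, 10309), -1) = Pow(-9945, -1) = Rational(-1, 9945)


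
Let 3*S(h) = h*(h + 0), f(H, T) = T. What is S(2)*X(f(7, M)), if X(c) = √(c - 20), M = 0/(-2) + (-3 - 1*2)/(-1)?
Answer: 4*I*√15/3 ≈ 5.164*I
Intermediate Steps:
M = 5 (M = 0*(-½) + (-3 - 2)*(-1) = 0 - 5*(-1) = 0 + 5 = 5)
S(h) = h²/3 (S(h) = (h*(h + 0))/3 = (h*h)/3 = h²/3)
X(c) = √(-20 + c)
S(2)*X(f(7, M)) = ((⅓)*2²)*√(-20 + 5) = ((⅓)*4)*√(-15) = 4*(I*√15)/3 = 4*I*√15/3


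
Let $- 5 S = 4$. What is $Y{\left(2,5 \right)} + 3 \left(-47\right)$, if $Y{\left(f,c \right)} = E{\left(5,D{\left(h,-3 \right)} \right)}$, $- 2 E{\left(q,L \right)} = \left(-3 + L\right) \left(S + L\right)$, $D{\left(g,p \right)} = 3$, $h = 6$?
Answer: $-141$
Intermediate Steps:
$S = - \frac{4}{5}$ ($S = \left(- \frac{1}{5}\right) 4 = - \frac{4}{5} \approx -0.8$)
$E{\left(q,L \right)} = - \frac{\left(-3 + L\right) \left(- \frac{4}{5} + L\right)}{2}$
$Y{\left(f,c \right)} = 0$ ($Y{\left(f,c \right)} = - \frac{6}{5} - \frac{3^{2}}{2} + \frac{19}{10} \cdot 3 = - \frac{6}{5} - \frac{9}{2} + \frac{57}{10} = 0$)
$Y{\left(2,5 \right)} + 3 \left(-47\right) = 0 + 3 \left(-47\right) = 0 - 141 = -141$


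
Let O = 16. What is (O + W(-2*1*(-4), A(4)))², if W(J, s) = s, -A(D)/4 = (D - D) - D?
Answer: 1024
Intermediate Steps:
A(D) = 4*D (A(D) = -4*((D - D) - D) = -4*(0 - D) = -(-4)*D = 4*D)
(O + W(-2*1*(-4), A(4)))² = (16 + 4*4)² = (16 + 16)² = 32² = 1024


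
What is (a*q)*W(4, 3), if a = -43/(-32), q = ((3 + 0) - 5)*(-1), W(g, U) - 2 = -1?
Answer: 43/16 ≈ 2.6875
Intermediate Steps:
W(g, U) = 1 (W(g, U) = 2 - 1 = 1)
q = 2 (q = (3 - 5)*(-1) = -2*(-1) = 2)
a = 43/32 (a = -43*(-1/32) = 43/32 ≈ 1.3438)
(a*q)*W(4, 3) = ((43/32)*2)*1 = (43/16)*1 = 43/16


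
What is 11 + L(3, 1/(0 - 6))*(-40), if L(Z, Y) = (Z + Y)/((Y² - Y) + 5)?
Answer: -119/11 ≈ -10.818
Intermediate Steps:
L(Z, Y) = (Y + Z)/(5 + Y² - Y)
11 + L(3, 1/(0 - 6))*(-40) = 11 + ((1/(0 - 6) + 3)/(5 + (1/(0 - 6))² - 1/(0 - 6)))*(-40) = 11 + ((1/(-6) + 3)/(5 + (1/(-6))² - 1/(-6)))*(-40) = 11 + ((-⅙ + 3)/(5 + (-⅙)² - 1*(-⅙)))*(-40) = 11 + ((17/6)/(5 + 1/36 + ⅙))*(-40) = 11 + ((17/6)/(187/36))*(-40) = 11 + ((36/187)*(17/6))*(-40) = 11 + (6/11)*(-40) = 11 - 240/11 = -119/11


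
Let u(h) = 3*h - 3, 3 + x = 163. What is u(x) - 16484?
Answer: -16007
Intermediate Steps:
x = 160 (x = -3 + 163 = 160)
u(h) = -3 + 3*h
u(x) - 16484 = (-3 + 3*160) - 16484 = (-3 + 480) - 16484 = 477 - 16484 = -16007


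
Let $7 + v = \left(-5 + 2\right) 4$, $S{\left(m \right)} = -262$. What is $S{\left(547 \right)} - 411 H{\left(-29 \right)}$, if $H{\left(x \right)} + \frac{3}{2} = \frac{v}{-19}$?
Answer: $- \frac{113}{2} \approx -56.5$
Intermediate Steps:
$v = -19$ ($v = -7 + \left(-5 + 2\right) 4 = -7 - 12 = -19$)
$H{\left(x \right)} = - \frac{1}{2}$ ($H{\left(x \right)} = - \frac{3}{2} - \frac{19}{-19} = - \frac{3}{2} - -1 = - \frac{3}{2} + 1 = - \frac{1}{2}$)
$S{\left(547 \right)} - 411 H{\left(-29 \right)} = -262 - 411 \left(- \frac{1}{2}\right) = -262 - - \frac{411}{2} = -262 + \frac{411}{2} = - \frac{113}{2}$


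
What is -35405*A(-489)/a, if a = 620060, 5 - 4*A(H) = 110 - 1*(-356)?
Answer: 3264341/496048 ≈ 6.5807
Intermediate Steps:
A(H) = -461/4 (A(H) = 5/4 - (110 - 1*(-356))/4 = 5/4 - (110 + 356)/4 = 5/4 - 1/4*466 = 5/4 - 233/2 = -461/4)
-35405*A(-489)/a = -35405/(620060/(-461/4)) = -35405/(620060*(-4/461)) = -35405/(-2480240/461) = -35405*(-461/2480240) = 3264341/496048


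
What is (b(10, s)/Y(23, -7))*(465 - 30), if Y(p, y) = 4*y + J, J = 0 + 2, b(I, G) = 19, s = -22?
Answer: -8265/26 ≈ -317.88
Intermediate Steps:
J = 2
Y(p, y) = 2 + 4*y (Y(p, y) = 4*y + 2 = 2 + 4*y)
(b(10, s)/Y(23, -7))*(465 - 30) = (19/(2 + 4*(-7)))*(465 - 30) = (19/(2 - 28))*435 = (19/(-26))*435 = (19*(-1/26))*435 = -19/26*435 = -8265/26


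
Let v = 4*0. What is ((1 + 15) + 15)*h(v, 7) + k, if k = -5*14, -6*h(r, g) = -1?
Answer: -389/6 ≈ -64.833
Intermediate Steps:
v = 0
h(r, g) = 1/6 (h(r, g) = -1/6*(-1) = 1/6)
k = -70
((1 + 15) + 15)*h(v, 7) + k = ((1 + 15) + 15)*(1/6) - 70 = (16 + 15)*(1/6) - 70 = 31*(1/6) - 70 = 31/6 - 70 = -389/6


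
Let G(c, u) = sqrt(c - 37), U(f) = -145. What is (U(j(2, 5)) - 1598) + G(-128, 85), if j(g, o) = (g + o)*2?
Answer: -1743 + I*sqrt(165) ≈ -1743.0 + 12.845*I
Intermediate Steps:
j(g, o) = 2*g + 2*o
G(c, u) = sqrt(-37 + c)
(U(j(2, 5)) - 1598) + G(-128, 85) = (-145 - 1598) + sqrt(-37 - 128) = -1743 + sqrt(-165) = -1743 + I*sqrt(165)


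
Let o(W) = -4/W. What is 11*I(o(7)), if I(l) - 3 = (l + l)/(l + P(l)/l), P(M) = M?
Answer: 11/3 ≈ 3.6667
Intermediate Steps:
I(l) = 3 + 2*l/(1 + l) (I(l) = 3 + (l + l)/(l + l/l) = 3 + (2*l)/(l + 1) = 3 + (2*l)/(1 + l) = 3 + 2*l/(1 + l))
11*I(o(7)) = 11*((3 + 5*(-4/7))/(1 - 4/7)) = 11*((3 - 20/7)/(3/7)) = 11*((7/3)*(1/7)) = 11*(1/3) = 11/3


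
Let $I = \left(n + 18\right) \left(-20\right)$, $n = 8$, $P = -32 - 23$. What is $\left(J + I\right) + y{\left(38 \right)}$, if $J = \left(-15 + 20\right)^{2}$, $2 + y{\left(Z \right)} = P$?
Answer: $-552$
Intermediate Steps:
$P = -55$
$y{\left(Z \right)} = -57$ ($y{\left(Z \right)} = -2 - 55 = -57$)
$J = 25$ ($J = 5^{2} = 25$)
$I = -520$ ($I = \left(8 + 18\right) \left(-20\right) = 26 \left(-20\right) = -520$)
$\left(J + I\right) + y{\left(38 \right)} = \left(25 - 520\right) - 57 = -495 - 57 = -552$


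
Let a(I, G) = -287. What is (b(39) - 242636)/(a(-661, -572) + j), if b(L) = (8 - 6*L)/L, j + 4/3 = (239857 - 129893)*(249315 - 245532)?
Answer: -9463030/16223747423 ≈ -0.00058328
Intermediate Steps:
j = 1247981432/3 (j = -4/3 + (239857 - 129893)*(249315 - 245532) = -4/3 + 109964*3783 = -4/3 + 415993812 = 1247981432/3 ≈ 4.1599e+8)
b(L) = (8 - 6*L)/L
(b(39) - 242636)/(a(-661, -572) + j) = ((-6 + 8/39) - 242636)/(-287 + 1247981432/3) = ((-6 + 8*(1/39)) - 242636)/(1247980571/3) = ((-6 + 8/39) - 242636)*(3/1247980571) = (-226/39 - 242636)*(3/1247980571) = -9463030/39*3/1247980571 = -9463030/16223747423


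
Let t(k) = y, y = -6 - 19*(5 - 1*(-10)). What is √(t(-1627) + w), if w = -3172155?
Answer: 9*I*√39166 ≈ 1781.1*I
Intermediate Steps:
y = -291 (y = -6 - 19*(5 + 10) = -6 - 19*15 = -6 - 285 = -291)
t(k) = -291
√(t(-1627) + w) = √(-291 - 3172155) = √(-3172446) = 9*I*√39166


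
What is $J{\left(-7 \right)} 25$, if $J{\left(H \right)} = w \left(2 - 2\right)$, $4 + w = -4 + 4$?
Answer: $0$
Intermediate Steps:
$w = -4$ ($w = -4 + \left(-4 + 4\right) = -4 + 0 = -4$)
$J{\left(H \right)} = 0$ ($J{\left(H \right)} = - 4 \left(2 - 2\right) = \left(-4\right) 0 = 0$)
$J{\left(-7 \right)} 25 = 0 \cdot 25 = 0$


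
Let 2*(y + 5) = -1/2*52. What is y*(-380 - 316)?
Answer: 12528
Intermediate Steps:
y = -18 (y = -5 + (-1/2*52)/2 = -5 + (-1*½*52)/2 = -5 + (-½*52)/2 = -5 + (½)*(-26) = -5 - 13 = -18)
y*(-380 - 316) = -18*(-380 - 316) = -18*(-696) = 12528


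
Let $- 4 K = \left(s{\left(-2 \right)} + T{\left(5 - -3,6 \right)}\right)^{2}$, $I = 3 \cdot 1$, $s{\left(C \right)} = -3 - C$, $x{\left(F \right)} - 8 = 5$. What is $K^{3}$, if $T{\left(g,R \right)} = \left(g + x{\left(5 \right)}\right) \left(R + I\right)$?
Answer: $-689869781056$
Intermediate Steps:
$x{\left(F \right)} = 13$ ($x{\left(F \right)} = 8 + 5 = 13$)
$I = 3$
$T{\left(g,R \right)} = \left(3 + R\right) \left(13 + g\right)$ ($T{\left(g,R \right)} = \left(g + 13\right) \left(R + 3\right) = \left(13 + g\right) \left(3 + R\right) = \left(3 + R\right) \left(13 + g\right)$)
$K = -8836$ ($K = - \frac{\left(\left(-3 - -2\right) + \left(39 + 3 \left(5 - -3\right) + 13 \cdot 6 + 6 \left(5 - -3\right)\right)\right)^{2}}{4} = - \frac{\left(\left(-3 + 2\right) + \left(39 + 3 \left(5 + 3\right) + 78 + 6 \left(5 + 3\right)\right)\right)^{2}}{4} = - \frac{\left(-1 + \left(39 + 3 \cdot 8 + 78 + 6 \cdot 8\right)\right)^{2}}{4} = - \frac{\left(-1 + \left(39 + 24 + 78 + 48\right)\right)^{2}}{4} = - \frac{\left(-1 + 189\right)^{2}}{4} = - \frac{188^{2}}{4} = \left(- \frac{1}{4}\right) 35344 = -8836$)
$K^{3} = \left(-8836\right)^{3} = -689869781056$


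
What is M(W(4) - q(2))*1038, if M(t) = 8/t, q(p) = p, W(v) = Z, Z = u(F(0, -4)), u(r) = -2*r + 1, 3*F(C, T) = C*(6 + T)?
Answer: -8304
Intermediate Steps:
F(C, T) = C*(6 + T)/3 (F(C, T) = (C*(6 + T))/3 = C*(6 + T)/3)
u(r) = 1 - 2*r
Z = 1 (Z = 1 - 2*0*(6 - 4)/3 = 1 - 2*0*2/3 = 1 - 2*0 = 1 + 0 = 1)
W(v) = 1
M(W(4) - q(2))*1038 = (8/(1 - 1*2))*1038 = (8/(1 - 2))*1038 = (8/(-1))*1038 = (8*(-1))*1038 = -8*1038 = -8304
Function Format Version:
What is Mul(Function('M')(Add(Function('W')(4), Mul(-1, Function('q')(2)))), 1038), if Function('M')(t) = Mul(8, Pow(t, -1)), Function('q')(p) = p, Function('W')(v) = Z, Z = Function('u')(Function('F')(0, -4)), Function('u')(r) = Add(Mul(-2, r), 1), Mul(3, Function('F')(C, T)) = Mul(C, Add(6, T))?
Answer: -8304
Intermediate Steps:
Function('F')(C, T) = Mul(Rational(1, 3), C, Add(6, T)) (Function('F')(C, T) = Mul(Rational(1, 3), Mul(C, Add(6, T))) = Mul(Rational(1, 3), C, Add(6, T)))
Function('u')(r) = Add(1, Mul(-2, r))
Z = 1 (Z = Add(1, Mul(-2, Mul(Rational(1, 3), 0, Add(6, -4)))) = Add(1, Mul(-2, Mul(Rational(1, 3), 0, 2))) = Add(1, Mul(-2, 0)) = Add(1, 0) = 1)
Function('W')(v) = 1
Mul(Function('M')(Add(Function('W')(4), Mul(-1, Function('q')(2)))), 1038) = Mul(Mul(8, Pow(Add(1, Mul(-1, 2)), -1)), 1038) = Mul(Mul(8, Pow(Add(1, -2), -1)), 1038) = Mul(Mul(8, Pow(-1, -1)), 1038) = Mul(Mul(8, -1), 1038) = Mul(-8, 1038) = -8304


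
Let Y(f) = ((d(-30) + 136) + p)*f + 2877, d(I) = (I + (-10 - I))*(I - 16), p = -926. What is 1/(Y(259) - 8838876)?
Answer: -1/8921469 ≈ -1.1209e-7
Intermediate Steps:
d(I) = 160 - 10*I (d(I) = -10*(-16 + I) = 160 - 10*I)
Y(f) = 2877 - 330*f (Y(f) = (((160 - 10*(-30)) + 136) - 926)*f + 2877 = (((160 + 300) + 136) - 926)*f + 2877 = ((460 + 136) - 926)*f + 2877 = (596 - 926)*f + 2877 = -330*f + 2877 = 2877 - 330*f)
1/(Y(259) - 8838876) = 1/((2877 - 330*259) - 8838876) = 1/((2877 - 85470) - 8838876) = 1/(-82593 - 8838876) = 1/(-8921469) = -1/8921469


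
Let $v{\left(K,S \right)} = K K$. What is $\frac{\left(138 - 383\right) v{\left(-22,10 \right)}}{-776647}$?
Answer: $\frac{118580}{776647} \approx 0.15268$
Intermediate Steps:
$v{\left(K,S \right)} = K^{2}$
$\frac{\left(138 - 383\right) v{\left(-22,10 \right)}}{-776647} = \frac{\left(138 - 383\right) \left(-22\right)^{2}}{-776647} = \left(-245\right) 484 \left(- \frac{1}{776647}\right) = \left(-118580\right) \left(- \frac{1}{776647}\right) = \frac{118580}{776647}$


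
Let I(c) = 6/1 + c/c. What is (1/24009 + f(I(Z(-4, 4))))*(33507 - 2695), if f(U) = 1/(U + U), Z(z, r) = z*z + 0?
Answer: 370098338/168063 ≈ 2202.1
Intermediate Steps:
Z(z, r) = z² (Z(z, r) = z² + 0 = z²)
I(c) = 7 (I(c) = 6*1 + 1 = 6 + 1 = 7)
f(U) = 1/(2*U)
(1/24009 + f(I(Z(-4, 4))))*(33507 - 2695) = (1/24009 + (½)/7)*(33507 - 2695) = (1/24009 + (½)*(⅐))*30812 = (1/24009 + 1/14)*30812 = (24023/336126)*30812 = 370098338/168063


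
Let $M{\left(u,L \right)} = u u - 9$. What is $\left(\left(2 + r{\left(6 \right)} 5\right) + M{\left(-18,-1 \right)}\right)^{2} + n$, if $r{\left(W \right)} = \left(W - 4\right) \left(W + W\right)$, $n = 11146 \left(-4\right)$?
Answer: $146385$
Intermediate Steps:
$n = -44584$
$r{\left(W \right)} = 2 W \left(-4 + W\right)$ ($r{\left(W \right)} = \left(-4 + W\right) 2 W = 2 W \left(-4 + W\right)$)
$M{\left(u,L \right)} = -9 + u^{2}$ ($M{\left(u,L \right)} = u^{2} - 9 = -9 + u^{2}$)
$\left(\left(2 + r{\left(6 \right)} 5\right) + M{\left(-18,-1 \right)}\right)^{2} + n = \left(\left(2 + 2 \cdot 6 \left(-4 + 6\right) 5\right) - \left(9 - \left(-18\right)^{2}\right)\right)^{2} - 44584 = \left(\left(2 + 2 \cdot 6 \cdot 2 \cdot 5\right) + \left(-9 + 324\right)\right)^{2} - 44584 = \left(\left(2 + 24 \cdot 5\right) + 315\right)^{2} - 44584 = \left(\left(2 + 120\right) + 315\right)^{2} - 44584 = \left(122 + 315\right)^{2} - 44584 = 437^{2} - 44584 = 190969 - 44584 = 146385$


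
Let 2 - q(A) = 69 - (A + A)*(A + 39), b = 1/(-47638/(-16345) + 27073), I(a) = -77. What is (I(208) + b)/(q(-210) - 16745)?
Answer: -1893154557/1352450595088 ≈ -0.0013998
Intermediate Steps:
b = 16345/442555823 (b = 1/(-47638*(-1/16345) + 27073) = 1/(47638/16345 + 27073) = 1/(442555823/16345) = 16345/442555823 ≈ 3.6933e-5)
q(A) = -67 + 2*A*(39 + A) (q(A) = 2 - (69 - (A + A)*(A + 39)) = 2 - (69 - 2*A*(39 + A)) = 2 + (-69 + 2*A*(39 + A)) = -67 + 2*A*(39 + A))
(I(208) + b)/(q(-210) - 16745) = (-77 + 16345/442555823)/((-67 + 2*(-210)² + 78*(-210)) - 16745) = -34076782026/(442555823*((-67 + 2*44100 - 16380) - 16745)) = -34076782026/(442555823*((-67 + 88200 - 16380) - 16745)) = -34076782026/(442555823*(71753 - 16745)) = -34076782026/442555823/55008 = -34076782026/442555823*1/55008 = -1893154557/1352450595088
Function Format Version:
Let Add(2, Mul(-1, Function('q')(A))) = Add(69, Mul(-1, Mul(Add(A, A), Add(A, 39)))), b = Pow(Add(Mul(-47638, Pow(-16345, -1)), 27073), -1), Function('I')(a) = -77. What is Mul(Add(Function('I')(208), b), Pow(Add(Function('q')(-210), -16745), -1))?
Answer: Rational(-1893154557, 1352450595088) ≈ -0.0013998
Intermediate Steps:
b = Rational(16345, 442555823) (b = Pow(Add(Mul(-47638, Rational(-1, 16345)), 27073), -1) = Pow(Add(Rational(47638, 16345), 27073), -1) = Pow(Rational(442555823, 16345), -1) = Rational(16345, 442555823) ≈ 3.6933e-5)
Function('q')(A) = Add(-67, Mul(2, A, Add(39, A))) (Function('q')(A) = Add(2, Mul(-1, Add(69, Mul(-1, Mul(Add(A, A), Add(A, 39)))))) = Add(2, Mul(-1, Add(69, Mul(-1, Mul(Mul(2, A), Add(39, A)))))) = Add(2, Mul(-1, Add(69, Mul(-1, Mul(2, A, Add(39, A)))))) = Add(2, Mul(-1, Add(69, Mul(-2, A, Add(39, A))))) = Add(2, Add(-69, Mul(2, A, Add(39, A)))) = Add(-67, Mul(2, A, Add(39, A))))
Mul(Add(Function('I')(208), b), Pow(Add(Function('q')(-210), -16745), -1)) = Mul(Add(-77, Rational(16345, 442555823)), Pow(Add(Add(-67, Mul(2, Pow(-210, 2)), Mul(78, -210)), -16745), -1)) = Mul(Rational(-34076782026, 442555823), Pow(Add(Add(-67, Mul(2, 44100), -16380), -16745), -1)) = Mul(Rational(-34076782026, 442555823), Pow(Add(Add(-67, 88200, -16380), -16745), -1)) = Mul(Rational(-34076782026, 442555823), Pow(Add(71753, -16745), -1)) = Mul(Rational(-34076782026, 442555823), Pow(55008, -1)) = Mul(Rational(-34076782026, 442555823), Rational(1, 55008)) = Rational(-1893154557, 1352450595088)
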